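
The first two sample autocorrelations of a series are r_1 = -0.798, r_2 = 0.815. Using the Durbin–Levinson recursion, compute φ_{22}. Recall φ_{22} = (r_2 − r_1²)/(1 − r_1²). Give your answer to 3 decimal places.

φ_{22} = (r_2 − r_1²) / (1 − r_1²)
r_1² = (-0.798)² = 0.636804
Numerator = 0.815 − 0.6368 = 0.1782; denominator = 1 − 0.6368 = 0.3632
φ_{22} = 0.1782 / 0.3632 = 0.491

0.491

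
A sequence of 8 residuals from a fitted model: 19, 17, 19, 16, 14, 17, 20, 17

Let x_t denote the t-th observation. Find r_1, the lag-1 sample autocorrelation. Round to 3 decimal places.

Mean x̄ = (19 + 17 + 19 + 16 + 14 + 17 + 20 + 17)/8 = 17.3750
Deviations from mean: 1.6250, -0.3750, 1.6250, -1.3750, -3.3750, -0.3750, 2.6250, -0.3750
Σ(x_t−x̄)(x_{t+1}−x̄) = (-0.6094) + (-0.6094) + (-2.2344) + (4.6406) + (1.2656) + (-0.9844) + (-0.9844) = 0.4844
Denominator Σ(x_t−x̄)² = 25.8750
r_1 = 0.4844 / 25.8750 = 0.019

0.019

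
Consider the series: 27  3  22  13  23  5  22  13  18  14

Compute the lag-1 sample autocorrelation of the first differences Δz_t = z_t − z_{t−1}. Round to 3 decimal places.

-0.764

First differences Δz: -24, 19, -9, 10, -18, 17, -9, 5, -4
Mean of differences = -1.4444
Numerator Σ(Δz_t−Δz̄)(Δz_{t+1}−Δz̄) = -1401.4198
Denominator Σ(Δz_t−Δz̄)² = 1834.2222
r_1(Δz) = -1401.4198 / 1834.2222 = -0.764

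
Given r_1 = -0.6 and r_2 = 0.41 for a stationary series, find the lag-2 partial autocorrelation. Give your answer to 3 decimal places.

φ_{22} = (r_2 − r_1²) / (1 − r_1²)
r_1² = (-0.6)² = 0.36
Numerator = 0.41 − 0.3600 = 0.0500; denominator = 1 − 0.3600 = 0.6400
φ_{22} = 0.0500 / 0.6400 = 0.078

0.078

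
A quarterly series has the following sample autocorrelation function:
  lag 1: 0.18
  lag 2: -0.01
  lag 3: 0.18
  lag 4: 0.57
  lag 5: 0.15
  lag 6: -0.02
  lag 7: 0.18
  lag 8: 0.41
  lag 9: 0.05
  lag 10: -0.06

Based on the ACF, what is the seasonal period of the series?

4

The largest autocorrelation is r_4 = 0.57, with a weaker echo at lag 8 (0.41); the remaining lags stay at or below 0.18.
The dominant spike at lag 4 indicates a seasonal period of 4.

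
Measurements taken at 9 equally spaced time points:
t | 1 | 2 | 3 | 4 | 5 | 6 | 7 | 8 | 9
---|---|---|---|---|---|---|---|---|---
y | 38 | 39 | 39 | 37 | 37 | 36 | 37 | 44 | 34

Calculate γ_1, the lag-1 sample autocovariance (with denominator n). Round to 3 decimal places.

Mean ȳ = (38 + 39 + 39 + 37 + 37 + 36 + 37 + 44 + 34)/9 = 37.8889
Σ_{t=1}^{8}(y_t−ȳ)(y_{t+1}−ȳ) = -24.6790
γ_1 = -24.6790 / 9 = -2.742

-2.742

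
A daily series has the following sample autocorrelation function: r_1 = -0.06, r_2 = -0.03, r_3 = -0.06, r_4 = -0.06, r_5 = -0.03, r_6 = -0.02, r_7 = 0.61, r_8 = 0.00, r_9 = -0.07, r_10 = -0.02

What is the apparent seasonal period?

The largest autocorrelation is r_7 = 0.61; the remaining lags stay at or below 0.00.
The dominant spike at lag 7 indicates a seasonal period of 7.

7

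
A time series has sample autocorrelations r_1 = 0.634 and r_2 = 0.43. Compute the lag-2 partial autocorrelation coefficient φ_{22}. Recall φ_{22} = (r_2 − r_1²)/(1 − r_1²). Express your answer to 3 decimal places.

0.047

φ_{22} = (r_2 − r_1²) / (1 − r_1²)
r_1² = (0.634)² = 0.401956
Numerator = 0.43 − 0.4020 = 0.0280; denominator = 1 − 0.4020 = 0.5980
φ_{22} = 0.0280 / 0.5980 = 0.047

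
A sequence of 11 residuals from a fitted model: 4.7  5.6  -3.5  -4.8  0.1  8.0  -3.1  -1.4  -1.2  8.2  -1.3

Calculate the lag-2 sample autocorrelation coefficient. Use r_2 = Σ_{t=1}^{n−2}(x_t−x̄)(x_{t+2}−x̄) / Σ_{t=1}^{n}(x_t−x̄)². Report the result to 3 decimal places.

-0.430

Mean x̄ = (4.7 + 5.6 − 3.5 − 4.8 + 0.1 + 8.0 − 3.1 − 1.4 − 1.2 + 8.2 − 1.3)/11 = 1.0273
Numerator Σ_{t=1}^{9}(x_t−x̄)(x_{t+2}−x̄) = -95.8397
Denominator Σ(x_t−x̄)² = 223.0818
r_2 = -95.8397 / 223.0818 = -0.430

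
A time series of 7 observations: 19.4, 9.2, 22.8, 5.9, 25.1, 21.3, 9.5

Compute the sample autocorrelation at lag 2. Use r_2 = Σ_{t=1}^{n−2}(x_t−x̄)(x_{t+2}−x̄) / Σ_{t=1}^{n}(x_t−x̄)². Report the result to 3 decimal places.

Mean x̄ = (19.4 + 9.2 + 22.8 + 5.9 + 25.1 + 21.3 + 9.5)/7 = 16.1714
Deviations from mean: 3.2286, -6.9714, 6.6286, -10.2714, 8.9286, 5.1286, -6.6714
Numerator Σ_{t=1}^{5}(x_t−x̄)(x_{t+2}−x̄) = 39.9469
Denominator Σ(x_t−x̄)² = 358.9943
r_2 = 39.9469 / 358.9943 = 0.111

0.111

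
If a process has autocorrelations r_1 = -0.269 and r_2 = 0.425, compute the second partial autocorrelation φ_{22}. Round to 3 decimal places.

0.380

φ_{22} = (r_2 − r_1²) / (1 − r_1²)
r_1² = (-0.269)² = 0.072361
Numerator = 0.425 − 0.0724 = 0.3526; denominator = 1 − 0.0724 = 0.9276
φ_{22} = 0.3526 / 0.9276 = 0.380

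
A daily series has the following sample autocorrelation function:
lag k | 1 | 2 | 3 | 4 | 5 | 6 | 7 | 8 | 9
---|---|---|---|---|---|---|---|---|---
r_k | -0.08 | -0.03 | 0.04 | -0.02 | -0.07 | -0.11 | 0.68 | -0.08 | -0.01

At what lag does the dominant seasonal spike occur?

The largest autocorrelation is r_7 = 0.68; the remaining lags stay at or below 0.04.
The dominant spike at lag 7 indicates a seasonal period of 7.

7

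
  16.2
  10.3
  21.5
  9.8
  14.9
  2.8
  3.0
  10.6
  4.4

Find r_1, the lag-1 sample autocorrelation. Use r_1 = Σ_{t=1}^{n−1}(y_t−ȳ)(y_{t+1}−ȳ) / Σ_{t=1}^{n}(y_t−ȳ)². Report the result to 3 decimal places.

0.025

Mean ȳ = (16.2 + 10.3 + 21.5 + 9.8 + 14.9 + 2.8 + 3.0 + 10.6 + 4.4)/9 = 10.3889
Numerator Σ_{t=1}^{8}(y_t−ȳ)(y_{t+1}−ȳ) = 8.3110
Denominator Σ(y_t−ȳ)² = 326.0289
r_1 = 8.3110 / 326.0289 = 0.025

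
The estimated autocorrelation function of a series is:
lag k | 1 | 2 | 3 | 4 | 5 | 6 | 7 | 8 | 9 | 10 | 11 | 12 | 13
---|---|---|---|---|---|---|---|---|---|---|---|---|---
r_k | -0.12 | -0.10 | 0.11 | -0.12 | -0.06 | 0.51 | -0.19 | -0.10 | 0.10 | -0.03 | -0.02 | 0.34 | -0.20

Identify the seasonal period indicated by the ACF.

6

The largest autocorrelation is r_6 = 0.51, with a weaker echo at lag 12 (0.34); the remaining lags stay at or below 0.11.
The dominant spike at lag 6 indicates a seasonal period of 6.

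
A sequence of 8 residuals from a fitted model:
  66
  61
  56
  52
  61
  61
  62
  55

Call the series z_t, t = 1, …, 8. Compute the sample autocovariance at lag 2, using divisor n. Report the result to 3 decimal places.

Mean z̄ = (66 + 61 + 56 + 52 + 61 + 61 + 62 + 55)/8 = 59.2500
Deviations: 6.7500, 1.7500, -3.2500, -7.2500, 1.7500, 1.7500, 2.7500, -4.2500
Σ_{t=1}^{6}(z_t−z̄)(z_{t+2}−z̄) = -55.6250
γ_2 = -55.6250 / 8 = -6.953

-6.953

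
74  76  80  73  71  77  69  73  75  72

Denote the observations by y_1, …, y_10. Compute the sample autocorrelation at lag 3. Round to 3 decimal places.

0.367

Mean ȳ = (74 + 76 + 80 + 73 + 71 + 77 + 69 + 73 + 75 + 72)/10 = 74.0000
Σ(y_t−ȳ)(y_{t+3}−ȳ) = (0.0000) + (-6.0000) + (18.0000) + (5.0000) + (3.0000) + (3.0000) + (10.0000) = 33.0000
Denominator Σ(y_t−ȳ)² = 90.0000
r_3 = 33.0000 / 90.0000 = 0.367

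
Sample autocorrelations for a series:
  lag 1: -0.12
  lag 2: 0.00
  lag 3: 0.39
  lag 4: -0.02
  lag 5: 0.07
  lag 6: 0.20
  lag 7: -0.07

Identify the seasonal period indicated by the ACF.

3

The largest autocorrelation is r_3 = 0.39, with a weaker echo at lag 6 (0.20); the remaining lags stay at or below 0.07.
The dominant spike at lag 3 indicates a seasonal period of 3.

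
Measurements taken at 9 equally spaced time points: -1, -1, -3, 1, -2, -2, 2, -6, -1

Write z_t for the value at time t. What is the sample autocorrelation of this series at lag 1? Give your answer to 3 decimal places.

Mean z̄ = (-1 − 1 − 3 + 1 − 2 − 2 + 2 − 6 − 1)/9 = -1.4444
Numerator Σ_{t=1}^{8}(z_t−z̄)(z_{t+1}−z̄) = -24.9753
Denominator Σ(z_t−z̄)² = 42.2222
r_1 = -24.9753 / 42.2222 = -0.592

-0.592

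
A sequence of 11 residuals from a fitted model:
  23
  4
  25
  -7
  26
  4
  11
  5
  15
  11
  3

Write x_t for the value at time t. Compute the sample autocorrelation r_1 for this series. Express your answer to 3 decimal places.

Mean x̄ = (23 + 4 + 25 − 7 + 26 + 4 + 11 + 5 + 15 + 11 + 3)/11 = 10.9091
Numerator Σ_{t=1}^{10}(x_t−x̄)(x_{t+1}−x̄) = -833.4628
Denominator Σ(x_t−x̄)² = 1102.9091
r_1 = -833.4628 / 1102.9091 = -0.756

-0.756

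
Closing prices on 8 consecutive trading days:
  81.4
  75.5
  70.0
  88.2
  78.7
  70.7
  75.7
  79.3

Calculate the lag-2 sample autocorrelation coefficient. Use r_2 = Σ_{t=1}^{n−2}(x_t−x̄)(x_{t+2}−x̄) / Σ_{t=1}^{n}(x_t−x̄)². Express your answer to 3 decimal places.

-0.602

Mean x̄ = (81.4 + 75.5 + 70.0 + 88.2 + 78.7 + 70.7 + 75.7 + 79.3)/8 = 77.4375
Deviations from mean: 3.9625, -1.9375, -7.4375, 10.7625, 1.2625, -6.7375, -1.7375, 1.8625
Σ(x_t−x̄)(x_{t+2}−x̄) = (-29.4711) + (-20.8523) + (-9.3898) + (-72.5123) + (-2.1936) + (-12.5486) = -146.9678
Denominator Σ(x_t−x̄)² = 244.0788
r_2 = -146.9678 / 244.0788 = -0.602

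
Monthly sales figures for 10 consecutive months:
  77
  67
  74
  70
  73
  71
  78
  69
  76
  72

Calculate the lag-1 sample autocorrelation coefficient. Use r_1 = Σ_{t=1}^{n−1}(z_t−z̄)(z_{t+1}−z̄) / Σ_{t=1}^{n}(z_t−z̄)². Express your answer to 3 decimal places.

Mean z̄ = (77 + 67 + 74 + 70 + 73 + 71 + 78 + 69 + 76 + 72)/10 = 72.7000
Numerator Σ_{t=1}^{9}(z_t−z̄)(z_{t+1}−z̄) = -79.8900
Denominator Σ(z_t−z̄)² = 116.1000
r_1 = -79.8900 / 116.1000 = -0.688

-0.688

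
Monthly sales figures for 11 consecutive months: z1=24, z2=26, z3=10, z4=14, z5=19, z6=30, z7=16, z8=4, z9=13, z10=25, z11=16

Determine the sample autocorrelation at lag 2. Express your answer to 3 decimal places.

Mean z̄ = (24 + 26 + 10 + 14 + 19 + 30 + 16 + 4 + 13 + 25 + 16)/11 = 17.9091
Numerator Σ_{t=1}^{9}(z_t−z̄)(z_{t+2}−z̄) = -385.8347
Denominator Σ(z_t−z̄)² = 602.9091
r_2 = -385.8347 / 602.9091 = -0.640

-0.640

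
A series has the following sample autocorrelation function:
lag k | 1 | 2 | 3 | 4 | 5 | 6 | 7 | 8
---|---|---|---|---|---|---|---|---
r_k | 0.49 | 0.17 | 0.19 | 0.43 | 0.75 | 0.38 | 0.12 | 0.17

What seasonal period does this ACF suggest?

5

The largest autocorrelation is r_5 = 0.75; the remaining lags stay at or below 0.49. The elevated value at lag 1 (0.49), dropping to 0.17 at lag 2, reflects decaying short-term dependence rather than seasonality.
The dominant spike at lag 5 indicates a seasonal period of 5.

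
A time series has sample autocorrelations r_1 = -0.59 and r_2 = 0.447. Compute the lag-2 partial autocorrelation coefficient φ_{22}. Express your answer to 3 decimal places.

φ_{22} = (r_2 − r_1²) / (1 − r_1²)
r_1² = (-0.59)² = 0.3481
Numerator = 0.447 − 0.3481 = 0.0989; denominator = 1 − 0.3481 = 0.6519
φ_{22} = 0.0989 / 0.6519 = 0.152

0.152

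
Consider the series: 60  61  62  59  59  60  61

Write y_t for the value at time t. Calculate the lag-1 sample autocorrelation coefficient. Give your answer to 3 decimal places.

0.085

Mean ȳ = (60 + 61 + 62 + 59 + 59 + 60 + 61)/7 = 60.2857
Numerator Σ_{t=1}^{6}(y_t−ȳ)(y_{t+1}−ȳ) = 0.6327
Denominator Σ(y_t−ȳ)² = 7.4286
r_1 = 0.6327 / 7.4286 = 0.085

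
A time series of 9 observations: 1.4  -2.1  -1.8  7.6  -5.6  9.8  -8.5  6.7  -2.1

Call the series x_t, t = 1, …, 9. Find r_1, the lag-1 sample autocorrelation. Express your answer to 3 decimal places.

-0.858

Mean x̄ = (1.4 − 2.1 − 1.8 + 7.6 − 5.6 + 9.8 − 8.5 + 6.7 − 2.1)/9 = 0.6000
Numerator Σ_{t=1}^{8}(x_t−x̄)(x_{t+1}−x̄) = -268.6200
Denominator Σ(x_t−x̄)² = 313.0800
r_1 = -268.6200 / 313.0800 = -0.858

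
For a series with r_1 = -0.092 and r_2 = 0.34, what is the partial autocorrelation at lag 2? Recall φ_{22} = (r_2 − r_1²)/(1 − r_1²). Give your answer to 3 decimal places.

φ_{22} = (r_2 − r_1²) / (1 − r_1²)
r_1² = (-0.092)² = 0.008464
Numerator = 0.34 − 0.0085 = 0.3315; denominator = 1 − 0.0085 = 0.9915
φ_{22} = 0.3315 / 0.9915 = 0.334

0.334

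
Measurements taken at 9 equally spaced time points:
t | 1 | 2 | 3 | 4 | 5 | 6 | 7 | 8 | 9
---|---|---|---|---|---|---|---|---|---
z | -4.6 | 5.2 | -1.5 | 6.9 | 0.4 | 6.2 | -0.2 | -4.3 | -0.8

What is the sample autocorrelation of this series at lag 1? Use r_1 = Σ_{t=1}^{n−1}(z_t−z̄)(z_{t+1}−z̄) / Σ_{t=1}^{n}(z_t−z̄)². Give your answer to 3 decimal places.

Mean z̄ = (-4.6 + 5.2 − 1.5 + 6.9 + 0.4 + 6.2 − 0.2 − 4.3 − 0.8)/9 = 0.8111
Numerator Σ_{t=1}^{8}(z_t−z̄)(z_{t+1}−z̄) = -44.7290
Denominator Σ(z_t−z̄)² = 149.9089
r_1 = -44.7290 / 149.9089 = -0.298

-0.298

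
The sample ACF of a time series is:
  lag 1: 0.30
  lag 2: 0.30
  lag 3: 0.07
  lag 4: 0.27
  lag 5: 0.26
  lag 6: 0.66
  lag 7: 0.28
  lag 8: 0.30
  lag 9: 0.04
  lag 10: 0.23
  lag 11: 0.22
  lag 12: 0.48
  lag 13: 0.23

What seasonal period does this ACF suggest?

The largest autocorrelation is r_6 = 0.66, with a weaker echo at lag 12 (0.48); the remaining lags stay at or below 0.30.
The dominant spike at lag 6 indicates a seasonal period of 6.

6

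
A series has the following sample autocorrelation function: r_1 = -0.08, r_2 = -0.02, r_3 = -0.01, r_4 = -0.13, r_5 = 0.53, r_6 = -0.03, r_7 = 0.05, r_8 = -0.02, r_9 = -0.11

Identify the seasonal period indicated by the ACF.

The largest autocorrelation is r_5 = 0.53; the remaining lags stay at or below 0.05.
The dominant spike at lag 5 indicates a seasonal period of 5.

5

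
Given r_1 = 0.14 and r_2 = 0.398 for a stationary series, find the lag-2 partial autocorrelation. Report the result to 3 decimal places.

φ_{22} = (r_2 − r_1²) / (1 − r_1²)
r_1² = (0.14)² = 0.0196
Numerator = 0.398 − 0.0196 = 0.3784; denominator = 1 − 0.0196 = 0.9804
φ_{22} = 0.3784 / 0.9804 = 0.386

0.386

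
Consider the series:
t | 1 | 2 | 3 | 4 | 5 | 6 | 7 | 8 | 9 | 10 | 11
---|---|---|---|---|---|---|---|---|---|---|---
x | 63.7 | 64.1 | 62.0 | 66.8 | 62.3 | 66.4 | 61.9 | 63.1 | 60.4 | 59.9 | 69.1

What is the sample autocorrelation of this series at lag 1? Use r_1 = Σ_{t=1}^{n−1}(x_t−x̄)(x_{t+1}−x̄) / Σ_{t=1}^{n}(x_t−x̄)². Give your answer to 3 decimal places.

Mean x̄ = (63.7 + 64.1 + 62.0 + 66.8 + 62.3 + 66.4 + 61.9 + 63.1 + 60.4 + 59.9 + 69.1)/11 = 63.6091
Numerator Σ_{t=1}^{10}(x_t−x̄)(x_{t+1}−x̄) = -24.4401
Denominator Σ(x_t−x̄)² = 79.9091
r_1 = -24.4401 / 79.9091 = -0.306

-0.306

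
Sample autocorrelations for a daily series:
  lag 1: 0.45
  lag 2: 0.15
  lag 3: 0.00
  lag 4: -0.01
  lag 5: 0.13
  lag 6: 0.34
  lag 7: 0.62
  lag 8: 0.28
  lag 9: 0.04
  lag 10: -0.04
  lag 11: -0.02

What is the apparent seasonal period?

7

The largest autocorrelation is r_7 = 0.62; the remaining lags stay at or below 0.45. The elevated value at lag 1 (0.45), dropping to 0.15 at lag 2, reflects decaying short-term dependence rather than seasonality.
The dominant spike at lag 7 indicates a seasonal period of 7.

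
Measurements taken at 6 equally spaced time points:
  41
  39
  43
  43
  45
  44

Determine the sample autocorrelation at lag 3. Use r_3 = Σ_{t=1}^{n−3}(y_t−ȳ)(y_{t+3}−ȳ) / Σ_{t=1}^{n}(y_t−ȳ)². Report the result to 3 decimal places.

Mean ȳ = (41 + 39 + 43 + 43 + 45 + 44)/6 = 42.5000
Deviations from mean: -1.5000, -3.5000, 0.5000, 0.5000, 2.5000, 1.5000
Numerator Σ_{t=1}^{3}(y_t−ȳ)(y_{t+3}−ȳ) = -8.7500
Denominator Σ(y_t−ȳ)² = 23.5000
r_3 = -8.7500 / 23.5000 = -0.372

-0.372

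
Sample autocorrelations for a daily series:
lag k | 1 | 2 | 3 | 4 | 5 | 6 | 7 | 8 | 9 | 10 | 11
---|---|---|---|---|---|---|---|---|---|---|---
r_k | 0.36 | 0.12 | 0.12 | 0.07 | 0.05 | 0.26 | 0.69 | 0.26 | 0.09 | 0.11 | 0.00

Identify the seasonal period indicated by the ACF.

7

The largest autocorrelation is r_7 = 0.69; the remaining lags stay at or below 0.36. The elevated value at lag 1 (0.36), dropping to 0.12 at lag 2, reflects decaying short-term dependence rather than seasonality.
The dominant spike at lag 7 indicates a seasonal period of 7.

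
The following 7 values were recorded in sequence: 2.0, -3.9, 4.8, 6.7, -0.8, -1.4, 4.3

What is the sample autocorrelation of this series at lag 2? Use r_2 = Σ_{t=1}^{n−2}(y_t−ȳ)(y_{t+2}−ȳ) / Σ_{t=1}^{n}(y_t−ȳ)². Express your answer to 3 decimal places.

-0.639

Mean ȳ = (2.0 − 3.9 + 4.8 + 6.7 − 0.8 − 1.4 + 4.3)/7 = 1.6714
Deviations from mean: 0.3286, -5.5714, 3.1286, 5.0286, -2.4714, -3.0714, 2.6286
Σ(y_t−ȳ)(y_{t+2}−ȳ) = (1.0280) + (-28.0163) + (-7.7320) + (-15.4449) + (-6.4963) = -56.6616
Denominator Σ(y_t−ȳ)² = 88.6743
r_2 = -56.6616 / 88.6743 = -0.639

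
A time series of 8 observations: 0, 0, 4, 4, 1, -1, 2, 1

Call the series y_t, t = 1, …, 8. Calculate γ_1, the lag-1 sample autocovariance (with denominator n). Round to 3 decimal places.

Mean ȳ = (0 + 0 + 4 + 4 + 1 − 1 + 2 + 1)/8 = 1.3750
Σ_{t=1}^{7}(y_t−ȳ)(y_{t+1}−ȳ) = 3.3594
γ_1 = 3.3594 / 8 = 0.420

0.420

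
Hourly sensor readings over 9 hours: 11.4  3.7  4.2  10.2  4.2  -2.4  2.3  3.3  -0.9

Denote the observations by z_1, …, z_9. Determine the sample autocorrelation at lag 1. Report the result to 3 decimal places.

Mean z̄ = (11.4 + 3.7 + 4.2 + 10.2 + 4.2 − 2.4 + 2.3 + 3.3 − 0.9)/9 = 4.0000
Numerator Σ_{t=1}^{8}(z_t−z̄)(z_{t+1}−z̄) = 14.4200
Denominator Σ(z_t−z̄)² = 161.7200
r_1 = 14.4200 / 161.7200 = 0.089

0.089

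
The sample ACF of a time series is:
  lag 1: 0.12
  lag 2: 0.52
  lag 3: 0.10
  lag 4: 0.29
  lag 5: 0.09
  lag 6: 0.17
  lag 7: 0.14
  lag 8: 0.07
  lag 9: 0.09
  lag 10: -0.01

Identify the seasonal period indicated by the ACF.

2

The largest autocorrelation is r_2 = 0.52, with weaker echoes at lags 4 (0.29) and 6 (0.17); the remaining lags stay at or below 0.14.
The dominant spike at lag 2 indicates a seasonal period of 2.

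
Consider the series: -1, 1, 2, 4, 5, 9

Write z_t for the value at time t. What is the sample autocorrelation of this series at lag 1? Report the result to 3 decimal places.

Mean z̄ = (-1 + 1 + 2 + 4 + 5 + 9)/6 = 3.3333
Deviations from mean: -4.3333, -2.3333, -1.3333, 0.6667, 1.6667, 5.6667
Σ(z_t−z̄)(z_{t+1}−z̄) = (10.1111) + (3.1111) + (-0.8889) + (1.1111) + (9.4444) = 22.8889
Denominator Σ(z_t−z̄)² = 61.3333
r_1 = 22.8889 / 61.3333 = 0.373

0.373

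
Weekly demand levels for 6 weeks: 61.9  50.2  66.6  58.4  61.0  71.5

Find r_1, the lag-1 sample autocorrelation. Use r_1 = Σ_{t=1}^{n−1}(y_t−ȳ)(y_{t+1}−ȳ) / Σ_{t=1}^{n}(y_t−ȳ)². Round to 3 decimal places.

Mean ȳ = (61.9 + 50.2 + 66.6 + 58.4 + 61.0 + 71.5)/6 = 61.6000
Deviations from mean: 0.3000, -11.4000, 5.0000, -3.2000, -0.6000, 9.9000
Σ(y_t−ȳ)(y_{t+1}−ȳ) = (-3.4200) + (-57.0000) + (-16.0000) + (1.9200) + (-5.9400) = -80.4400
Denominator Σ(y_t−ȳ)² = 263.6600
r_1 = -80.4400 / 263.6600 = -0.305

-0.305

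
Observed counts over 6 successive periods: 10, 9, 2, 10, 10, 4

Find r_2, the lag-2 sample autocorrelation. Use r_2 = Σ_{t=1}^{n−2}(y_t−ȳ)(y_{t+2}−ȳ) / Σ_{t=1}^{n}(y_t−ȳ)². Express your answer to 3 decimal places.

-0.512

Mean ȳ = (10 + 9 + 2 + 10 + 10 + 4)/6 = 7.5000
Σ(y_t−ȳ)(y_{t+2}−ȳ) = (-13.7500) + (3.7500) + (-13.7500) + (-8.7500) = -32.5000
Denominator Σ(y_t−ȳ)² = 63.5000
r_2 = -32.5000 / 63.5000 = -0.512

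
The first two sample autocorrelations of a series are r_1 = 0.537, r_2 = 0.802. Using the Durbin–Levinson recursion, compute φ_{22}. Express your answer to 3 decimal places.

φ_{22} = (r_2 − r_1²) / (1 − r_1²)
r_1² = (0.537)² = 0.288369
Numerator = 0.802 − 0.2884 = 0.5136; denominator = 1 − 0.2884 = 0.7116
φ_{22} = 0.5136 / 0.7116 = 0.722

0.722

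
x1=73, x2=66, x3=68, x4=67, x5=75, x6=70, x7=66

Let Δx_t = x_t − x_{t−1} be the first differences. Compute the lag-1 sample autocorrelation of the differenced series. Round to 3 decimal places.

First differences Δx: -7, 2, -1, 8, -5, -4
Mean of differences = -1.1667
Numerator Σ(Δx_t−Δx̄)(Δx_{t+1}−Δx̄) = -40.6944
Denominator Σ(Δx_t−Δx̄)² = 150.8333
r_1(Δx) = -40.6944 / 150.8333 = -0.270

-0.270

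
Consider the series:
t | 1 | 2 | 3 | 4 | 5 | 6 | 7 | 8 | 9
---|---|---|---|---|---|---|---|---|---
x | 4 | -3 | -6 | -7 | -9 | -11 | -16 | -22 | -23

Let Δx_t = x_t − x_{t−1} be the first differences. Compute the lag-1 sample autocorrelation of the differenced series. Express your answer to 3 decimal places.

First differences Δx: -7, -3, -1, -2, -2, -5, -6, -1
Mean of differences = -3.3750
Numerator Σ(Δx_t−Δx̄)(Δx_{t+1}−Δx̄) = 0.4844
Denominator Σ(Δx_t−Δx̄)² = 37.8750
r_1(Δx) = 0.4844 / 37.8750 = 0.013

0.013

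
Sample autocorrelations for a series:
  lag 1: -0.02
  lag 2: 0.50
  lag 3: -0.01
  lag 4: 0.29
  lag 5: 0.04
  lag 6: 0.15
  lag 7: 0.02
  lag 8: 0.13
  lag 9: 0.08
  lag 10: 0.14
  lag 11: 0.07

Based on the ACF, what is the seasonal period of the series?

2

The largest autocorrelation is r_2 = 0.50, with weaker echoes at lags 4 (0.29) and 6 (0.15); the remaining lags stay at or below 0.14.
The dominant spike at lag 2 indicates a seasonal period of 2.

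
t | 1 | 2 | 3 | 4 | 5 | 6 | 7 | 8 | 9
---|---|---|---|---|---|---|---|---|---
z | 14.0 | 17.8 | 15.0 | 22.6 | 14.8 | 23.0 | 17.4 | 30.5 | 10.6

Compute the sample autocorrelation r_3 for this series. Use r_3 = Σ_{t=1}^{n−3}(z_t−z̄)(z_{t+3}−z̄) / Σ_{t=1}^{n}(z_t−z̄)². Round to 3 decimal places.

-0.397

Mean z̄ = (14.0 + 17.8 + 15.0 + 22.6 + 14.8 + 23.0 + 17.4 + 30.5 + 10.6)/9 = 18.4111
Numerator Σ_{t=1}^{6}(z_t−z̄)(z_{t+3}−z̄) = -115.6581
Denominator Σ(z_t−z̄)² = 291.2889
r_3 = -115.6581 / 291.2889 = -0.397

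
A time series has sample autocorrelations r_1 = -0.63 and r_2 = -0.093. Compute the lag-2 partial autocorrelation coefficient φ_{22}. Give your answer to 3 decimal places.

φ_{22} = (r_2 − r_1²) / (1 − r_1²)
r_1² = (-0.63)² = 0.3969
Numerator = -0.093 − 0.3969 = -0.4899; denominator = 1 − 0.3969 = 0.6031
φ_{22} = -0.4899 / 0.6031 = -0.812

-0.812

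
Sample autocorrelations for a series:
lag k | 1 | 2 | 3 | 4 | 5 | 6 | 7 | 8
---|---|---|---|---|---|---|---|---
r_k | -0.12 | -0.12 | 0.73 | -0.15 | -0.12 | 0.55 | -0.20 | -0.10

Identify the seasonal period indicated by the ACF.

3

The largest autocorrelation is r_3 = 0.73, with a weaker echo at lag 6 (0.55); the remaining lags stay at or below -0.10.
The dominant spike at lag 3 indicates a seasonal period of 3.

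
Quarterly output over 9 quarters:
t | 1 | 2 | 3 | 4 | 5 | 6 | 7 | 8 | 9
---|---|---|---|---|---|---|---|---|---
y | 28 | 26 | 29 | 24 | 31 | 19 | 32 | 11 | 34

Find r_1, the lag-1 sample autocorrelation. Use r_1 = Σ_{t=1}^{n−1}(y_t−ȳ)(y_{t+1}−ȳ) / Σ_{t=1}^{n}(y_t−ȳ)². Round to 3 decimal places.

-0.728

Mean ȳ = (28 + 26 + 29 + 24 + 31 + 19 + 32 + 11 + 34)/9 = 26.0000
Numerator Σ_{t=1}^{8}(y_t−ȳ)(y_{t+1}−ȳ) = -303.0000
Denominator Σ(y_t−ȳ)² = 416.0000
r_1 = -303.0000 / 416.0000 = -0.728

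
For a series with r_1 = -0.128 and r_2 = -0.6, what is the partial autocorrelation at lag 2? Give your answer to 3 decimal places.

-0.627

φ_{22} = (r_2 − r_1²) / (1 − r_1²)
r_1² = (-0.128)² = 0.016384
Numerator = -0.6 − 0.0164 = -0.6164; denominator = 1 − 0.0164 = 0.9836
φ_{22} = -0.6164 / 0.9836 = -0.627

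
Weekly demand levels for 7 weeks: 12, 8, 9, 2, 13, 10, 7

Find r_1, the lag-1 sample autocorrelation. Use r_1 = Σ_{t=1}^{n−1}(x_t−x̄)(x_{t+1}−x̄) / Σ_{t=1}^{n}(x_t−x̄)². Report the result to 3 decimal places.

Mean x̄ = (12 + 8 + 9 + 2 + 13 + 10 + 7)/7 = 8.7143
Deviations from mean: 3.2857, -0.7143, 0.2857, -6.7143, 4.2857, 1.2857, -1.7143
Numerator Σ_{t=1}^{6}(x_t−x̄)(x_{t+1}−x̄) = -29.9388
Denominator Σ(x_t−x̄)² = 79.4286
r_1 = -29.9388 / 79.4286 = -0.377

-0.377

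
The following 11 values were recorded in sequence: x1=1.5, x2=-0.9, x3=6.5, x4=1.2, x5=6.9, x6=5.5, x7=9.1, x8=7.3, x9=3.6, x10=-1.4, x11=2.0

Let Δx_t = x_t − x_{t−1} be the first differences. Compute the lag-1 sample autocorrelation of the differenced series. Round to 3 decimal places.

-0.520

First differences Δx: -2.4, 7.4, -5.3, 5.7, -1.4, 3.6, -1.8, -3.7, -5.0, 3.4
Mean of differences = 0.0500
Numerator Σ(Δx_t−Δx̄)(Δx_{t+1}−Δx̄) = -98.5075
Denominator Σ(Δx_t−Δx̄)² = 189.4850
r_1(Δx) = -98.5075 / 189.4850 = -0.520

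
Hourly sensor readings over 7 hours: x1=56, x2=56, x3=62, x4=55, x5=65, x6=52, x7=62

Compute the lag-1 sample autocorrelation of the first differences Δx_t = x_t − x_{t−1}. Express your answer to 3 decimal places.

First differences Δx: 0, 6, -7, 10, -13, 10
Mean of differences = 1.0000
Numerator Σ(Δx_t−Δx̄)(Δx_{t+1}−Δx̄) = -369.0000
Denominator Σ(Δx_t−Δx̄)² = 448.0000
r_1(Δx) = -369.0000 / 448.0000 = -0.824

-0.824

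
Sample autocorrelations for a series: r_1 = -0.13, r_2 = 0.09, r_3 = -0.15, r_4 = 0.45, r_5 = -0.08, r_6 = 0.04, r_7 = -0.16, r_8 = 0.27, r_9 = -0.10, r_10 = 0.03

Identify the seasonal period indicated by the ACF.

4

The largest autocorrelation is r_4 = 0.45, with a weaker echo at lag 8 (0.27); the remaining lags stay at or below 0.09.
The dominant spike at lag 4 indicates a seasonal period of 4.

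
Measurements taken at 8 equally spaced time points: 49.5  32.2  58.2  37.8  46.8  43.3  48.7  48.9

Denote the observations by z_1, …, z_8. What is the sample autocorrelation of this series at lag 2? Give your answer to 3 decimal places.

0.413

Mean z̄ = (49.5 + 32.2 + 58.2 + 37.8 + 46.8 + 43.3 + 48.7 + 48.9)/8 = 45.6750
Deviations from mean: 3.8250, -13.4750, 12.5250, -7.8750, 1.1250, -2.3750, 3.0250, 3.2250
Σ(z_t−z̄)(z_{t+2}−z̄) = (47.9081) + (106.1156) + (14.0906) + (18.7031) + (3.4031) + (-7.6594) = 182.5613
Denominator Σ(z_t−z̄)² = 441.5550
r_2 = 182.5613 / 441.5550 = 0.413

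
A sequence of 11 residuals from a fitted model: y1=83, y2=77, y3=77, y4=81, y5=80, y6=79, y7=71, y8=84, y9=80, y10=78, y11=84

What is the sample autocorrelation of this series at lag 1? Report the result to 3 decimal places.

-0.318

Mean ȳ = (83 + 77 + 77 + 81 + 80 + 79 + 71 + 84 + 80 + 78 + 84)/11 = 79.4545
Numerator Σ_{t=1}^{10}(y_t−ȳ)(y_{t+1}−ȳ) = -45.3884
Denominator Σ(y_t−ȳ)² = 142.7273
r_1 = -45.3884 / 142.7273 = -0.318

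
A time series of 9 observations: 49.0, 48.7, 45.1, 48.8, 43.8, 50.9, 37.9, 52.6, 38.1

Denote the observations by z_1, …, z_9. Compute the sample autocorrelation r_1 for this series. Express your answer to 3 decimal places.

Mean z̄ = (49.0 + 48.7 + 45.1 + 48.8 + 43.8 + 50.9 + 37.9 + 52.6 + 38.1)/9 = 46.1000
Numerator Σ_{t=1}^{8}(z_t−z̄)(z_{t+1}−z̄) = -159.6700
Denominator Σ(z_t−z̄)² = 225.2800
r_1 = -159.6700 / 225.2800 = -0.709

-0.709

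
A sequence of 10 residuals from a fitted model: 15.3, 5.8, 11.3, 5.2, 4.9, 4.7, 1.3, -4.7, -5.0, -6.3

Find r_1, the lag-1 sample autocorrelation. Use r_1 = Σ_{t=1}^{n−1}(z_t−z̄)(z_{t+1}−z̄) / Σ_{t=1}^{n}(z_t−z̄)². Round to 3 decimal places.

0.509

Mean z̄ = (15.3 + 5.8 + 11.3 + 5.2 + 4.9 + 4.7 + 1.3 − 4.7 − 5.0 − 6.3)/10 = 3.2500
Numerator Σ_{t=1}^{9}(z_t−z̄)(z_{t+1}−z̄) = 229.6125
Denominator Σ(z_t−z̄)² = 451.4050
r_1 = 229.6125 / 451.4050 = 0.509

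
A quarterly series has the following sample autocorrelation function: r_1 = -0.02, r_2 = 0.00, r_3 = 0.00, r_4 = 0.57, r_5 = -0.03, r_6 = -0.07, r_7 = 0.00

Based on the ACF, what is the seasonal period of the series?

The largest autocorrelation is r_4 = 0.57; the remaining lags stay at or below 0.00.
The dominant spike at lag 4 indicates a seasonal period of 4.

4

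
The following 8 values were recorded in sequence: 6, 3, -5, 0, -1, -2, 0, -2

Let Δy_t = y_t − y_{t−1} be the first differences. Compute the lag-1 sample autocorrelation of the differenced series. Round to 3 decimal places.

First differences Δy: -3, -8, 5, -1, -1, 2, -2
Mean of differences = -1.1429
Numerator Σ(Δy_t−Δȳ)(Δy_{t+1}−Δȳ) = -30.7347
Denominator Σ(Δy_t−Δȳ)² = 98.8571
r_1(Δy) = -30.7347 / 98.8571 = -0.311

-0.311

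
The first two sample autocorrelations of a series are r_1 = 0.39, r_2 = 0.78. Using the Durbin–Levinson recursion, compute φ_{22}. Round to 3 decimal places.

φ_{22} = (r_2 − r_1²) / (1 − r_1²)
r_1² = (0.39)² = 0.1521
Numerator = 0.78 − 0.1521 = 0.6279; denominator = 1 − 0.1521 = 0.8479
φ_{22} = 0.6279 / 0.8479 = 0.741

0.741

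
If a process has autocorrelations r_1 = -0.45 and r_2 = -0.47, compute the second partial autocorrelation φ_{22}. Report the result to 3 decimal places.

-0.843

φ_{22} = (r_2 − r_1²) / (1 − r_1²)
r_1² = (-0.45)² = 0.2025
Numerator = -0.47 − 0.2025 = -0.6725; denominator = 1 − 0.2025 = 0.7975
φ_{22} = -0.6725 / 0.7975 = -0.843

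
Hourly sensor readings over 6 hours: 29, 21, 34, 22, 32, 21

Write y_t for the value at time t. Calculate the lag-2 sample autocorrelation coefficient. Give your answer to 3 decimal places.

Mean ȳ = (29 + 21 + 34 + 22 + 32 + 21)/6 = 26.5000
Deviations from mean: 2.5000, -5.5000, 7.5000, -4.5000, 5.5000, -5.5000
Σ(y_t−ȳ)(y_{t+2}−ȳ) = (18.7500) + (24.7500) + (41.2500) + (24.7500) = 109.5000
Denominator Σ(y_t−ȳ)² = 173.5000
r_2 = 109.5000 / 173.5000 = 0.631

0.631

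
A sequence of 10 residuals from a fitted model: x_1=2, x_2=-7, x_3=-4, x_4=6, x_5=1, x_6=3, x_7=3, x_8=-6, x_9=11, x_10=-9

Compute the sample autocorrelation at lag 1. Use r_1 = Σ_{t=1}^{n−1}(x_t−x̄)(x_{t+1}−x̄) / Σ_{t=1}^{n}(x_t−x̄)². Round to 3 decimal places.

Mean x̄ = (2 − 7 − 4 + 6 + 1 + 3 + 3 − 6 + 11 − 9)/10 = 0.0000
Numerator Σ_{t=1}^{9}(x_t−x̄)(x_{t+1}−x̄) = -175.0000
Denominator Σ(x_t−x̄)² = 362.0000
r_1 = -175.0000 / 362.0000 = -0.483

-0.483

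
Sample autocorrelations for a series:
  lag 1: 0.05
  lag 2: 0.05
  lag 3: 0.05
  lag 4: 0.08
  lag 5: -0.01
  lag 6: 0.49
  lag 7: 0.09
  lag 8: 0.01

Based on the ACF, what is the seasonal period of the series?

6

The largest autocorrelation is r_6 = 0.49; the remaining lags stay at or below 0.09.
The dominant spike at lag 6 indicates a seasonal period of 6.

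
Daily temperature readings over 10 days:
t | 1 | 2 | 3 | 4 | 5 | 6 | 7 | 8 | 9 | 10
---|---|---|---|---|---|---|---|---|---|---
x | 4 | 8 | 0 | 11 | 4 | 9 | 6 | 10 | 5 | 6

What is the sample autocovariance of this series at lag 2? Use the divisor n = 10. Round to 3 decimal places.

5.962

Mean x̄ = (4 + 8 + 0 + 11 + 4 + 9 + 6 + 10 + 5 + 6)/10 = 6.3000
Σ_{t=1}^{8}(x_t−x̄)(x_{t+2}−x̄) = 59.6200
γ_2 = 59.6200 / 10 = 5.962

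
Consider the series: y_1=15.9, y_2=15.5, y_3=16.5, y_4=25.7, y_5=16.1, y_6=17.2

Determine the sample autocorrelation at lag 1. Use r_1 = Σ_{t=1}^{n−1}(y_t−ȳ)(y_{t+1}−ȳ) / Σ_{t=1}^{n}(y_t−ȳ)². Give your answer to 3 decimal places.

Mean ȳ = (15.9 + 15.5 + 16.5 + 25.7 + 16.1 + 17.2)/6 = 17.8167
Σ(y_t−ȳ)(y_{t+1}−ȳ) = (4.4403) + (3.0503) + (-10.3797) + (-13.5331) + (1.0586) = -15.3636
Denominator Σ(y_t−ȳ)² = 76.2483
r_1 = -15.3636 / 76.2483 = -0.201

-0.201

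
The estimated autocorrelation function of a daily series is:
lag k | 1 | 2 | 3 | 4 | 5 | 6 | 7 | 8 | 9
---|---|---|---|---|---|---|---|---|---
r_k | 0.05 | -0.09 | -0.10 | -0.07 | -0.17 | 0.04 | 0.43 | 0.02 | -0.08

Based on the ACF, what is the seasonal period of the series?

7

The largest autocorrelation is r_7 = 0.43; the remaining lags stay at or below 0.05.
The dominant spike at lag 7 indicates a seasonal period of 7.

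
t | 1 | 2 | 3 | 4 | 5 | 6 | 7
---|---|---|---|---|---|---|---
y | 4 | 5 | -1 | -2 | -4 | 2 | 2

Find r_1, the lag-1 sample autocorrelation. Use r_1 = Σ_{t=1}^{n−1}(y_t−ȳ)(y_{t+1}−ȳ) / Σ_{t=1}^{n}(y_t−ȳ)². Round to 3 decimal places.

0.312

Mean ȳ = (4 + 5 − 1 − 2 − 4 + 2 + 2)/7 = 0.8571
Σ(y_t−ȳ)(y_{t+1}−ȳ) = (13.0204) + (-7.6939) + (5.3061) + (13.8776) + (-5.5510) + (1.3061) = 20.2653
Denominator Σ(y_t−ȳ)² = 64.8571
r_1 = 20.2653 / 64.8571 = 0.312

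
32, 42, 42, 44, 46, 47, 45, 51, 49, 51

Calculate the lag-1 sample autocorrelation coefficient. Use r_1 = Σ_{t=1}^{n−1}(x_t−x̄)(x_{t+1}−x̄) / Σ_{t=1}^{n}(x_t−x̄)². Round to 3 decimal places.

0.358

Mean x̄ = (32 + 42 + 42 + 44 + 46 + 47 + 45 + 51 + 49 + 51)/10 = 44.9000
Numerator Σ_{t=1}^{9}(x_t−x̄)(x_{t+1}−x̄) = 100.5900
Denominator Σ(x_t−x̄)² = 280.9000
r_1 = 100.5900 / 280.9000 = 0.358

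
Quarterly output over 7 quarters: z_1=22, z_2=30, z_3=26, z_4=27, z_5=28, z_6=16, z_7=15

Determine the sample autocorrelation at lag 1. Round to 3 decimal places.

Mean z̄ = (22 + 30 + 26 + 27 + 28 + 16 + 15)/7 = 23.4286
Deviations from mean: -1.4286, 6.5714, 2.5714, 3.5714, 4.5714, -7.4286, -8.4286
Σ(z_t−z̄)(z_{t+1}−z̄) = (-9.3878) + (16.8980) + (9.1837) + (16.3265) + (-33.9592) + (62.6122) = 61.6735
Denominator Σ(z_t−z̄)² = 211.7143
r_1 = 61.6735 / 211.7143 = 0.291

0.291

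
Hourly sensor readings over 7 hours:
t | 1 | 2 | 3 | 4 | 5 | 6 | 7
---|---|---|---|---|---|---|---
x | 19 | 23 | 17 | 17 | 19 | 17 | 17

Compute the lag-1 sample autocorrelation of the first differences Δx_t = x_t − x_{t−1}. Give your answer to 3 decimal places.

-0.507

First differences Δx: 4, -6, 0, 2, -2, 0
Mean of differences = -0.3333
Numerator Σ(Δx_t−Δx̄)(Δx_{t+1}−Δx̄) = -30.1111
Denominator Σ(Δx_t−Δx̄)² = 59.3333
r_1(Δx) = -30.1111 / 59.3333 = -0.507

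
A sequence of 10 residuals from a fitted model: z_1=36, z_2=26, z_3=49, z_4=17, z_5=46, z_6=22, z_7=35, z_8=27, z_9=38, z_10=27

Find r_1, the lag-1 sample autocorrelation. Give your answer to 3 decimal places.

-0.876

Mean z̄ = (36 + 26 + 49 + 17 + 46 + 22 + 35 + 27 + 38 + 27)/10 = 32.3000
Numerator Σ_{t=1}^{9}(z_t−z̄)(z_{t+1}−z̄) = -837.2900
Denominator Σ(z_t−z̄)² = 956.1000
r_1 = -837.2900 / 956.1000 = -0.876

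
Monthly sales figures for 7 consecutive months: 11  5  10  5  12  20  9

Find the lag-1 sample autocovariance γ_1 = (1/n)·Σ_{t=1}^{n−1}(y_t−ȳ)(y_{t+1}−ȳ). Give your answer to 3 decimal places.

Mean ȳ = (11 + 5 + 10 + 5 + 12 + 20 + 9)/7 = 10.2857
Σ_{t=1}^{6}(y_t−ȳ)(y_{t+1}−ȳ) = -5.6531
γ_1 = -5.6531 / 7 = -0.808

-0.808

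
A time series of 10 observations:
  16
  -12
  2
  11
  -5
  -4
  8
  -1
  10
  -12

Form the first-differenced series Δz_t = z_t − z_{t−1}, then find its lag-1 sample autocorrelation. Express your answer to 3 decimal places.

First differences Δz: -28, 14, 9, -16, 1, 12, -9, 11, -22
Mean of differences = -3.1111
Numerator Σ(Δz_t−Δz̄)(Δz_{t+1}−Δz̄) = -804.2346
Denominator Σ(Δz_t−Δz̄)² = 2060.8889
r_1(Δz) = -804.2346 / 2060.8889 = -0.390

-0.390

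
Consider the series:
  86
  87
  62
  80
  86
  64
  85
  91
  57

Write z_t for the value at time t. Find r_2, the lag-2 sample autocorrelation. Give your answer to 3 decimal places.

-0.412

Mean z̄ = (86 + 87 + 62 + 80 + 86 + 64 + 85 + 91 + 57)/9 = 77.5556
Σ(z_t−z̄)(z_{t+2}−z̄) = (-131.3580) + (23.0864) + (-131.3580) + (-33.1358) + (62.8642) + (-182.2469) + (-153.0247) = -545.1728
Denominator Σ(z_t−z̄)² = 1322.2222
r_2 = -545.1728 / 1322.2222 = -0.412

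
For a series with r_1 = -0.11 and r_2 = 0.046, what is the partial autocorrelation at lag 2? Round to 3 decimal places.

0.034

φ_{22} = (r_2 − r_1²) / (1 − r_1²)
r_1² = (-0.11)² = 0.0121
Numerator = 0.046 − 0.0121 = 0.0339; denominator = 1 − 0.0121 = 0.9879
φ_{22} = 0.0339 / 0.9879 = 0.034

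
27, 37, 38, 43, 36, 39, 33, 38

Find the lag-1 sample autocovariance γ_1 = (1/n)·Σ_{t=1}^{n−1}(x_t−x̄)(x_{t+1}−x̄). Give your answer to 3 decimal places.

Mean x̄ = (27 + 37 + 38 + 43 + 36 + 39 + 33 + 38)/8 = 36.3750
Σ_{t=1}^{7}(x_t−x̄)(x_{t+1}−x̄) = -11.8906
γ_1 = -11.8906 / 8 = -1.486

-1.486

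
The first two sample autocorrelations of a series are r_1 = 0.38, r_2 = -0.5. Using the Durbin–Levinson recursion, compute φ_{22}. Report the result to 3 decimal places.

-0.753

φ_{22} = (r_2 − r_1²) / (1 − r_1²)
r_1² = (0.38)² = 0.1444
Numerator = -0.5 − 0.1444 = -0.6444; denominator = 1 − 0.1444 = 0.8556
φ_{22} = -0.6444 / 0.8556 = -0.753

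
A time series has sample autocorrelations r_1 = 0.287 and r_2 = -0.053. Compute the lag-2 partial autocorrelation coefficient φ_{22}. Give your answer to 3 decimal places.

φ_{22} = (r_2 − r_1²) / (1 − r_1²)
r_1² = (0.287)² = 0.082369
Numerator = -0.053 − 0.0824 = -0.1354; denominator = 1 − 0.0824 = 0.9176
φ_{22} = -0.1354 / 0.9176 = -0.148

-0.148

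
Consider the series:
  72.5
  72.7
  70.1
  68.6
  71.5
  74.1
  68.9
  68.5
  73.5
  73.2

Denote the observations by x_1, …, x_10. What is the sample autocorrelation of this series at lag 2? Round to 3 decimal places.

-0.752

Mean x̄ = (72.5 + 72.7 + 70.1 + 68.6 + 71.5 + 74.1 + 68.9 + 68.5 + 73.5 + 73.2)/10 = 71.3600
Numerator Σ_{t=1}^{8}(x_t−x̄)(x_{t+2}−x̄) = -31.5812
Denominator Σ(x_t−x̄)² = 42.0240
r_2 = -31.5812 / 42.0240 = -0.752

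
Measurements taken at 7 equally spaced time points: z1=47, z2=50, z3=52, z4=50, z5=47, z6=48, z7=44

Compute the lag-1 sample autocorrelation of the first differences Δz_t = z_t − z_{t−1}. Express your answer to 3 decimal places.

First differences Δz: 3, 2, -2, -3, 1, -4
Mean of differences = -0.5000
Numerator Σ(Δz_t−Δz̄)(Δz_{t+1}−Δz̄) = -0.2500
Denominator Σ(Δz_t−Δz̄)² = 41.5000
r_1(Δz) = -0.2500 / 41.5000 = -0.006

-0.006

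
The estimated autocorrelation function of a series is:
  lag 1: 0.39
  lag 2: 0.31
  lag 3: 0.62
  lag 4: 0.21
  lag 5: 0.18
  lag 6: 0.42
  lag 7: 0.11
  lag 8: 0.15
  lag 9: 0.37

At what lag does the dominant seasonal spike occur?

3

The largest autocorrelation is r_3 = 0.62, with a weaker echo at lag 6 (0.42); the remaining lags stay at or below 0.39. The elevated value at lag 1 (0.39), dropping to 0.31 at lag 2, reflects decaying short-term dependence rather than seasonality.
The dominant spike at lag 3 indicates a seasonal period of 3.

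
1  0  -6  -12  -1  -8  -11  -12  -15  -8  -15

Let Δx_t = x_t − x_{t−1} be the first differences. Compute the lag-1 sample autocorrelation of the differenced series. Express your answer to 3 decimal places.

-0.477

First differences Δx: -1, -6, -6, 11, -7, -3, -1, -3, 7, -7
Mean of differences = -1.6000
Numerator Σ(Δx_t−Δx̄)(Δx_{t+1}−Δx̄) = -159.3600
Denominator Σ(Δx_t−Δx̄)² = 334.4000
r_1(Δx) = -159.3600 / 334.4000 = -0.477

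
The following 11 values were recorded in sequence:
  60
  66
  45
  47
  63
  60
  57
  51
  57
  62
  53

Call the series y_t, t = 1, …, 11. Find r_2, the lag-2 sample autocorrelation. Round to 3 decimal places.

Mean ȳ = (60 + 66 + 45 + 47 + 63 + 60 + 57 + 51 + 57 + 62 + 53)/11 = 56.4545
Numerator Σ_{t=1}^{9}(y_t−ȳ)(y_{t+2}−ȳ) = -286.9587
Denominator Σ(y_t−ȳ)² = 452.7273
r_2 = -286.9587 / 452.7273 = -0.634

-0.634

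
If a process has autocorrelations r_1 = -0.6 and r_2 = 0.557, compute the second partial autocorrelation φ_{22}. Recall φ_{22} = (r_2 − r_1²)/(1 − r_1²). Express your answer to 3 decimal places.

0.308

φ_{22} = (r_2 − r_1²) / (1 − r_1²)
r_1² = (-0.6)² = 0.36
Numerator = 0.557 − 0.3600 = 0.1970; denominator = 1 − 0.3600 = 0.6400
φ_{22} = 0.1970 / 0.6400 = 0.308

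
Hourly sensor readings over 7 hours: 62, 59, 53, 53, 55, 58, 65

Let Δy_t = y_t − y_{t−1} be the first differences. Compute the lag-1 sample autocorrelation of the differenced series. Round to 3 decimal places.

First differences Δy: -3, -6, 0, 2, 3, 7
Mean of differences = 0.5000
Numerator Σ(Δy_t−Δȳ)(Δy_{t+1}−Δȳ) = 45.2500
Denominator Σ(Δy_t−Δȳ)² = 105.5000
r_1(Δy) = 45.2500 / 105.5000 = 0.429

0.429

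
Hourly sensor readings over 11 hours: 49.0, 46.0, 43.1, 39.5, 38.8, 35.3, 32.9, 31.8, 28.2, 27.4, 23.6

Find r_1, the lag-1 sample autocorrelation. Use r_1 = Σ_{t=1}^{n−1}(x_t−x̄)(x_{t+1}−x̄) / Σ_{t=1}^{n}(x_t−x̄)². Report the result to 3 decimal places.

Mean x̄ = (49.0 + 46.0 + 43.1 + 39.5 + 38.8 + 35.3 + 32.9 + 31.8 + 28.2 + 27.4 + 23.6)/11 = 35.9636
Numerator Σ_{t=1}^{10}(x_t−x̄)(x_{t+1}−x̄) = 455.3223
Denominator Σ(x_t−x̄)² = 655.7855
r_1 = 455.3223 / 655.7855 = 0.694

0.694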